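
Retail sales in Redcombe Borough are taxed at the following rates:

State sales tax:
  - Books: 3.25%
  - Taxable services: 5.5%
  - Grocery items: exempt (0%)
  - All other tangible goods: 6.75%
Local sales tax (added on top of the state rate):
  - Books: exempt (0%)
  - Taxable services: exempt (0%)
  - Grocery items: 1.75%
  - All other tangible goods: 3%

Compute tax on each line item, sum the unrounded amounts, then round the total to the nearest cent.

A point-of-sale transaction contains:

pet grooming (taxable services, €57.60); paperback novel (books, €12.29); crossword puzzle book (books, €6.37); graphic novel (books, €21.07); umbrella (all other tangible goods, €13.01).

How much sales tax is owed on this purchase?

Pet grooming €57.60: taxable services → 5.5% + 0% local = 5.5% → €3.168
Paperback novel €12.29: books → 3.25% + 0% local = 3.25% → €0.399425
Crossword puzzle book €6.37: books → 3.25% + 0% local = 3.25% → €0.207025
Graphic novel €21.07: books → 3.25% + 0% local = 3.25% → €0.684775
Umbrella €13.01: all other tangible goods → 6.75% + 3% local = 9.75% → €1.268475
Unrounded tax sum = €5.7277 → €5.73

€5.73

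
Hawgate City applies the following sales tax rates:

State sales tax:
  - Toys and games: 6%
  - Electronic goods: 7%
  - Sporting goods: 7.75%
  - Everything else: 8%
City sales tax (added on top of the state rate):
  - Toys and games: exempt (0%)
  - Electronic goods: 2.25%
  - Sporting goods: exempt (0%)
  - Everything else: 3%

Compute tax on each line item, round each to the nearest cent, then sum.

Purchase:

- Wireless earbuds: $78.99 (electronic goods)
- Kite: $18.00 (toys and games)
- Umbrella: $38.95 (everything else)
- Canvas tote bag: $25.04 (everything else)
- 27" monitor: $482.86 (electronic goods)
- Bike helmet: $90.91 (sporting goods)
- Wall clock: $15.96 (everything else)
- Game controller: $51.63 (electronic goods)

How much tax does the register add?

$73.67

Wireless earbuds $78.99: electronic goods → 7% + 2.25% city = 9.25% → $7.31
Kite $18.00: toys and games → 6% + 0% city = 6% → $1.08
Umbrella $38.95: everything else → 8% + 3% city = 11% → $4.28
Canvas tote bag $25.04: everything else → 8% + 3% city = 11% → $2.75
27" monitor $482.86: electronic goods → 7% + 2.25% city = 9.25% → $44.66
Bike helmet $90.91: sporting goods → 7.75% + 0% city = 7.75% → $7.05
Wall clock $15.96: everything else → 8% + 3% city = 11% → $1.76
Game controller $51.63: electronic goods → 7% + 2.25% city = 9.25% → $4.78
Total tax = $7.31 + $1.08 + $4.28 + $2.75 + $44.66 + $7.05 + $1.76 + $4.78 = $73.67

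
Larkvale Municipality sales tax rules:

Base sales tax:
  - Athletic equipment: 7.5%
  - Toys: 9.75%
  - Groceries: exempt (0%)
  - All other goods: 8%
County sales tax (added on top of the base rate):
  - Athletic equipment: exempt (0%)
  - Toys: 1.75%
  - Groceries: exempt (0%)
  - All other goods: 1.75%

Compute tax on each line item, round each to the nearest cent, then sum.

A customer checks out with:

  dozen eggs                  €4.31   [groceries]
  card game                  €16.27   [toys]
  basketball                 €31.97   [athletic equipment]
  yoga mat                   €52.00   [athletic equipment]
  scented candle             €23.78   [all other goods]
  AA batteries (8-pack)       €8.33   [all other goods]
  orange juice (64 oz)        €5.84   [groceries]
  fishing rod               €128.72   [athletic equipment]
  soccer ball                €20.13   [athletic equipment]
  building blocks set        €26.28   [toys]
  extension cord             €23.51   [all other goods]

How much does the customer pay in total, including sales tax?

Dozen eggs €4.31: groceries → 0% + 0% county = 0% → €0.00
Card game €16.27: toys → 9.75% + 1.75% county = 11.5% → €1.87
Basketball €31.97: athletic equipment → 7.5% + 0% county = 7.5% → €2.40
Yoga mat €52.00: athletic equipment → 7.5% + 0% county = 7.5% → €3.90
Scented candle €23.78: all other goods → 8% + 1.75% county = 9.75% → €2.32
AA batteries (8-pack) €8.33: all other goods → 8% + 1.75% county = 9.75% → €0.81
Orange juice (64 oz) €5.84: groceries → 0% + 0% county = 0% → €0.00
Fishing rod €128.72: athletic equipment → 7.5% + 0% county = 7.5% → €9.65
Soccer ball €20.13: athletic equipment → 7.5% + 0% county = 7.5% → €1.51
Building blocks set €26.28: toys → 9.75% + 1.75% county = 11.5% → €3.02
Extension cord €23.51: all other goods → 8% + 1.75% county = 9.75% → €2.29
Subtotal = €341.14; tax = €27.77; total due = €368.91

€368.91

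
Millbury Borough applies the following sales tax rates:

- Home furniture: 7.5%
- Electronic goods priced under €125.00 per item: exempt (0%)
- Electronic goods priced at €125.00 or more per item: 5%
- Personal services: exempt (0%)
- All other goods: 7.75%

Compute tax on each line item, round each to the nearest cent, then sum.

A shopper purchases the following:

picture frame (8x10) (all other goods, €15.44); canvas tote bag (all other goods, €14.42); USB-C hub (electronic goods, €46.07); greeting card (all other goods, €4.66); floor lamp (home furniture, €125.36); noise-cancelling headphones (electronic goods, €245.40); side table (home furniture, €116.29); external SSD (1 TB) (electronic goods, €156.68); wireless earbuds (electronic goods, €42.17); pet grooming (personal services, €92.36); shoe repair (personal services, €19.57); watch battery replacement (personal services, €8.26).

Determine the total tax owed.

€40.90

Picture frame (8x10) €15.44: all other goods → 7.75% → €1.20
Canvas tote bag €14.42: all other goods → 7.75% → €1.12
USB-C hub €46.07: electronic goods, under €125.00 → 0% → €0.00
Greeting card €4.66: all other goods → 7.75% → €0.36
Floor lamp €125.36: home furniture → 7.5% → €9.40
Noise-cancelling headphones €245.40: electronic goods, €125.00 or more → 5% → €12.27
Side table €116.29: home furniture → 7.5% → €8.72
External SSD (1 TB) €156.68: electronic goods, €125.00 or more → 5% → €7.83
Wireless earbuds €42.17: electronic goods, under €125.00 → 0% → €0.00
Pet grooming €92.36: personal services → 0% → €0.00
Shoe repair €19.57: personal services → 0% → €0.00
Watch battery replacement €8.26: personal services → 0% → €0.00
Total tax = €1.20 + €1.12 + €0.36 + €9.40 + €12.27 + €8.72 + €7.83 = €40.90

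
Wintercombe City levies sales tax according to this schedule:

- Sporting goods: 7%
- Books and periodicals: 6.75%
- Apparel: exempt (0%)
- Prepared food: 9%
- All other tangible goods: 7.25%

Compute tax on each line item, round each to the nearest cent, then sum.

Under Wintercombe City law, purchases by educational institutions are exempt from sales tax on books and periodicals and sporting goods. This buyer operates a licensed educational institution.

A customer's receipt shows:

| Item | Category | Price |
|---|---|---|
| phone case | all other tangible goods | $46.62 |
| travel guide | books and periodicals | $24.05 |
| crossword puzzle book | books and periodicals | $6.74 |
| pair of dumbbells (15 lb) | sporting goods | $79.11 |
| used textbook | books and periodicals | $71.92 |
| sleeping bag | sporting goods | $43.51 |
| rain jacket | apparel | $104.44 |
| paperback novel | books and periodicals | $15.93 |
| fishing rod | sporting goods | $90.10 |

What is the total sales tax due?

$3.38

Phone case $46.62: all other tangible goods → 7.25% → $3.38
Travel guide $24.05: books and periodicals, buyer-exempt → 0% → $0.00
Crossword puzzle book $6.74: books and periodicals, buyer-exempt → 0% → $0.00
Pair of dumbbells (15 lb) $79.11: sporting goods, buyer-exempt → 0% → $0.00
Used textbook $71.92: books and periodicals, buyer-exempt → 0% → $0.00
Sleeping bag $43.51: sporting goods, buyer-exempt → 0% → $0.00
Rain jacket $104.44: apparel → 0% → $0.00
Paperback novel $15.93: books and periodicals, buyer-exempt → 0% → $0.00
Fishing rod $90.10: sporting goods, buyer-exempt → 0% → $0.00
Total tax = $3.38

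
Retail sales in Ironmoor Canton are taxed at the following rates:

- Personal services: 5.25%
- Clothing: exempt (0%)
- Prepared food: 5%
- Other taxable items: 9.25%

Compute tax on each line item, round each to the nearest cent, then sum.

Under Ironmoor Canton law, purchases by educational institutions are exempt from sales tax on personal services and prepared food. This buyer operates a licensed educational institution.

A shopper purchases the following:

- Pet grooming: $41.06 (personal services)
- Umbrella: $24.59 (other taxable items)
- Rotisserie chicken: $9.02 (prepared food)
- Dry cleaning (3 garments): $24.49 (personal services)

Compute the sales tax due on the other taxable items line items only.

Umbrella $24.59: other taxable items → 9.25% → $2.27
Tax on other taxable items = $2.27

$2.27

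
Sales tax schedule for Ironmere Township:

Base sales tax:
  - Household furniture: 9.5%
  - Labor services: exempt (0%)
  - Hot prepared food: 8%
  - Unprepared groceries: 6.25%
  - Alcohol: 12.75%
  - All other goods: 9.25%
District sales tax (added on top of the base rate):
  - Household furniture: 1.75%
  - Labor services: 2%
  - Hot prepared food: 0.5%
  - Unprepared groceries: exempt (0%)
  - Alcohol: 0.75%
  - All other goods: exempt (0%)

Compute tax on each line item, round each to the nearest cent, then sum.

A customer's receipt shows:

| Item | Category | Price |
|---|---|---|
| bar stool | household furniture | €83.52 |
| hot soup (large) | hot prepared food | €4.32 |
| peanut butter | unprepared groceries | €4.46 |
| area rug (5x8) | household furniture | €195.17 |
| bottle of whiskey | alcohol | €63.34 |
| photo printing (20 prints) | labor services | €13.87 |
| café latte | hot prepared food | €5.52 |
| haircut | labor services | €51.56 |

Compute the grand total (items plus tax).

€464.10

Bar stool €83.52: household furniture → 9.5% + 1.75% district = 11.25% → €9.40
Hot soup (large) €4.32: hot prepared food → 8% + 0.5% district = 8.5% → €0.37
Peanut butter €4.46: unprepared groceries → 6.25% + 0% district = 6.25% → €0.28
Area rug (5x8) €195.17: household furniture → 9.5% + 1.75% district = 11.25% → €21.96
Bottle of whiskey €63.34: alcohol → 12.75% + 0.75% district = 13.5% → €8.55
Photo printing (20 prints) €13.87: labor services → 0% + 2% district = 2% → €0.28
Café latte €5.52: hot prepared food → 8% + 0.5% district = 8.5% → €0.47
Haircut €51.56: labor services → 0% + 2% district = 2% → €1.03
Subtotal = €421.76; tax = €42.34; total due = €464.10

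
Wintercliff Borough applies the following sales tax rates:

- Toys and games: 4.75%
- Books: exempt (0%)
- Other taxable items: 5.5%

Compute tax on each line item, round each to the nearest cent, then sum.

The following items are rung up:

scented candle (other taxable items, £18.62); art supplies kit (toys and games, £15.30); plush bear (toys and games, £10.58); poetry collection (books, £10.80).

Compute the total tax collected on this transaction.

£2.25

Scented candle £18.62: other taxable items → 5.5% → £1.02
Art supplies kit £15.30: toys and games → 4.75% → £0.73
Plush bear £10.58: toys and games → 4.75% → £0.50
Poetry collection £10.80: books → 0% → £0.00
Total tax = £1.02 + £0.73 + £0.50 = £2.25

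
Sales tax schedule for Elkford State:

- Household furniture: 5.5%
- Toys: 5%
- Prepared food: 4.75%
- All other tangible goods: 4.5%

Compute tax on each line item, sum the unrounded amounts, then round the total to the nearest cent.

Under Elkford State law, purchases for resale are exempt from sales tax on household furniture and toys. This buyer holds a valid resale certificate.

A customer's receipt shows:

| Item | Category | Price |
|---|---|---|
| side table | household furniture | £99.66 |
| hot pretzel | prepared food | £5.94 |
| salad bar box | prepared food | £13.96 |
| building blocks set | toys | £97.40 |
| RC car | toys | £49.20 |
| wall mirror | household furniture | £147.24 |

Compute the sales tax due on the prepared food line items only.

Hot pretzel £5.94: prepared food → 4.75% → £0.28215
Salad bar box £13.96: prepared food → 4.75% → £0.6631
Tax on prepared food: unrounded sum = £0.94525 → £0.95

£0.95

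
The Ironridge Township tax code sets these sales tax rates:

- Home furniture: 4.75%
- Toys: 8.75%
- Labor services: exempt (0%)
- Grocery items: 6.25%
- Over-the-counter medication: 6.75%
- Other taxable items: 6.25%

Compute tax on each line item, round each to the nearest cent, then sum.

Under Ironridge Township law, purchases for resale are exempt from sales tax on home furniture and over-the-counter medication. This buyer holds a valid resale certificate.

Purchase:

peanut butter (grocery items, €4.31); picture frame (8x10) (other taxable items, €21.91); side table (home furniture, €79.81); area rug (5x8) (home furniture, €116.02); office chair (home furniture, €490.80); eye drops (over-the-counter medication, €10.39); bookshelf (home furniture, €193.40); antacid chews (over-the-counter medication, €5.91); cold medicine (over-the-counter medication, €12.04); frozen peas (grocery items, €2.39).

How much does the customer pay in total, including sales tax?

€938.77

Peanut butter €4.31: grocery items → 6.25% → €0.27
Picture frame (8x10) €21.91: other taxable items → 6.25% → €1.37
Side table €79.81: home furniture, buyer-exempt → 0% → €0.00
Area rug (5x8) €116.02: home furniture, buyer-exempt → 0% → €0.00
Office chair €490.80: home furniture, buyer-exempt → 0% → €0.00
Eye drops €10.39: over-the-counter medication, buyer-exempt → 0% → €0.00
Bookshelf €193.40: home furniture, buyer-exempt → 0% → €0.00
Antacid chews €5.91: over-the-counter medication, buyer-exempt → 0% → €0.00
Cold medicine €12.04: over-the-counter medication, buyer-exempt → 0% → €0.00
Frozen peas €2.39: grocery items → 6.25% → €0.15
Subtotal = €936.98; tax = €1.79; total due = €938.77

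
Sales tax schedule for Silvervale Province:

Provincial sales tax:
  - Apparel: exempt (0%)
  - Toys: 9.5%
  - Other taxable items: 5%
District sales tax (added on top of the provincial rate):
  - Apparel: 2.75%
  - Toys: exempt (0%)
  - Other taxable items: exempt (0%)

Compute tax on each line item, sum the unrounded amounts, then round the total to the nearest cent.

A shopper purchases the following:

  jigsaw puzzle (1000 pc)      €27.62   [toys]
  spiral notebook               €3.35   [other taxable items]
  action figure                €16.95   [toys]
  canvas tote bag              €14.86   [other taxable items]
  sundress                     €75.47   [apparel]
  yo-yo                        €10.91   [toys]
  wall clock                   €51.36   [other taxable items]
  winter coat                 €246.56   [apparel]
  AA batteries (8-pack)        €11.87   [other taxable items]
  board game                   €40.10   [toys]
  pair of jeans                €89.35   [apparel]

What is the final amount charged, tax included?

Jigsaw puzzle (1000 pc) €27.62: toys → 9.5% + 0% district = 9.5% → €2.6239
Spiral notebook €3.35: other taxable items → 5% + 0% district = 5% → €0.1675
Action figure €16.95: toys → 9.5% + 0% district = 9.5% → €1.61025
Canvas tote bag €14.86: other taxable items → 5% + 0% district = 5% → €0.743
Sundress €75.47: apparel → 0% + 2.75% district = 2.75% → €2.075425
Yo-yo €10.91: toys → 9.5% + 0% district = 9.5% → €1.03645
Wall clock €51.36: other taxable items → 5% + 0% district = 5% → €2.568
Winter coat €246.56: apparel → 0% + 2.75% district = 2.75% → €6.7804
AA batteries (8-pack) €11.87: other taxable items → 5% + 0% district = 5% → €0.5935
Board game €40.10: toys → 9.5% + 0% district = 9.5% → €3.8095
Pair of jeans €89.35: apparel → 0% + 2.75% district = 2.75% → €2.457125
Subtotal = €588.40; unrounded tax = €24.46505 → €24.47; total due = €612.87

€612.87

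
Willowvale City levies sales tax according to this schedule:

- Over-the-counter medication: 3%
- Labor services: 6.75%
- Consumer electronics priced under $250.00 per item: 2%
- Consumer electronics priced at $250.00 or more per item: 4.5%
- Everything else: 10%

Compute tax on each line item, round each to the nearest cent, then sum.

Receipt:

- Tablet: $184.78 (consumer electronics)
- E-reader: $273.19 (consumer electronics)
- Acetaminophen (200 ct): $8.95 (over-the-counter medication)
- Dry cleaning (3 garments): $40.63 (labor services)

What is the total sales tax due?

Tablet $184.78: consumer electronics, under $250.00 → 2% → $3.70
E-reader $273.19: consumer electronics, $250.00 or more → 4.5% → $12.29
Acetaminophen (200 ct) $8.95: over-the-counter medication → 3% → $0.27
Dry cleaning (3 garments) $40.63: labor services → 6.75% → $2.74
Total tax = $3.70 + $12.29 + $0.27 + $2.74 = $19.00

$19.00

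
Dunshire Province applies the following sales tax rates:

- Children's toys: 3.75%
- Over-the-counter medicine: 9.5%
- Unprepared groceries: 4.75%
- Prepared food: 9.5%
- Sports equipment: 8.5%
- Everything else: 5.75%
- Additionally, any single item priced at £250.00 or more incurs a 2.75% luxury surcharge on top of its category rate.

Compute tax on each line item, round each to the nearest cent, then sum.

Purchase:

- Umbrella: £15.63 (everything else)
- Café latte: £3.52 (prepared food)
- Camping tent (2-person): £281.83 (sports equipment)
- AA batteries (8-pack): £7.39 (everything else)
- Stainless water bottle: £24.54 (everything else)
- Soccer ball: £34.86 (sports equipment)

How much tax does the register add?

£37.73

Umbrella £15.63: everything else → 5.75% → £0.90
Café latte £3.52: prepared food → 9.5% → £0.33
Camping tent (2-person) £281.83: sports equipment → 8.5% + 2.75% surcharge = 11.25% → £31.71
AA batteries (8-pack) £7.39: everything else → 5.75% → £0.42
Stainless water bottle £24.54: everything else → 5.75% → £1.41
Soccer ball £34.86: sports equipment → 8.5% → £2.96
Total tax = £0.90 + £0.33 + £31.71 + £0.42 + £1.41 + £2.96 = £37.73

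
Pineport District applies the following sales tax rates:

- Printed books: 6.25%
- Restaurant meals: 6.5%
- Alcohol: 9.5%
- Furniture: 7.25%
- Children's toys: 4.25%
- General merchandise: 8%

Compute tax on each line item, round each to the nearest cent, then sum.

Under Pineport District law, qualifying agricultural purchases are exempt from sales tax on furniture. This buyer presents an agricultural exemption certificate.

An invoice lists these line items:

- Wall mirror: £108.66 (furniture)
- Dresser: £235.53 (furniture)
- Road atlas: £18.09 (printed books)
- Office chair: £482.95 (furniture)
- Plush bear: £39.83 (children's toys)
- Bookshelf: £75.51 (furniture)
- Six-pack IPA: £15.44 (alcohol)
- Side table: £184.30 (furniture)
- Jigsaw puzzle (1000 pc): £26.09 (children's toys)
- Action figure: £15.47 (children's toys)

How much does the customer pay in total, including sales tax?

£1207.93

Wall mirror £108.66: furniture, buyer-exempt → 0% → £0.00
Dresser £235.53: furniture, buyer-exempt → 0% → £0.00
Road atlas £18.09: printed books → 6.25% → £1.13
Office chair £482.95: furniture, buyer-exempt → 0% → £0.00
Plush bear £39.83: children's toys → 4.25% → £1.69
Bookshelf £75.51: furniture, buyer-exempt → 0% → £0.00
Six-pack IPA £15.44: alcohol → 9.5% → £1.47
Side table £184.30: furniture, buyer-exempt → 0% → £0.00
Jigsaw puzzle (1000 pc) £26.09: children's toys → 4.25% → £1.11
Action figure £15.47: children's toys → 4.25% → £0.66
Subtotal = £1201.87; tax = £6.06; total due = £1207.93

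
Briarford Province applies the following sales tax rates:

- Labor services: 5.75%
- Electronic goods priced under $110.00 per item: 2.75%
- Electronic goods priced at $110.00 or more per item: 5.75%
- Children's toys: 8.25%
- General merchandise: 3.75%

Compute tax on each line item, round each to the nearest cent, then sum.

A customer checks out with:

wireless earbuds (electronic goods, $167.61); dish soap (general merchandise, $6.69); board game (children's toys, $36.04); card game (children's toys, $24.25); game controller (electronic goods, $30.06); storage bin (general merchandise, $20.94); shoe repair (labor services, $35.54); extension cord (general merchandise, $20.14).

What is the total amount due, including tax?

$360.55

Wireless earbuds $167.61: electronic goods, $110.00 or more → 5.75% → $9.64
Dish soap $6.69: general merchandise → 3.75% → $0.25
Board game $36.04: children's toys → 8.25% → $2.97
Card game $24.25: children's toys → 8.25% → $2.00
Game controller $30.06: electronic goods, under $110.00 → 2.75% → $0.83
Storage bin $20.94: general merchandise → 3.75% → $0.79
Shoe repair $35.54: labor services → 5.75% → $2.04
Extension cord $20.14: general merchandise → 3.75% → $0.76
Subtotal = $341.27; tax = $19.28; total due = $360.55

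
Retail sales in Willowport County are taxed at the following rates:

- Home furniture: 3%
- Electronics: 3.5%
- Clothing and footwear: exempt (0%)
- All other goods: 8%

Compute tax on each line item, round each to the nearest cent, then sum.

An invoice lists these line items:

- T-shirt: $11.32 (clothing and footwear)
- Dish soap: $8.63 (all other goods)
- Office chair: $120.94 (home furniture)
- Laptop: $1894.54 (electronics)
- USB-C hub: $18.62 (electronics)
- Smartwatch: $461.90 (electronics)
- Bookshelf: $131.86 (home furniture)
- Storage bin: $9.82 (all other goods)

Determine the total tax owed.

$92.20

T-shirt $11.32: clothing and footwear → 0% → $0.00
Dish soap $8.63: all other goods → 8% → $0.69
Office chair $120.94: home furniture → 3% → $3.63
Laptop $1894.54: electronics → 3.5% → $66.31
USB-C hub $18.62: electronics → 3.5% → $0.65
Smartwatch $461.90: electronics → 3.5% → $16.17
Bookshelf $131.86: home furniture → 3% → $3.96
Storage bin $9.82: all other goods → 8% → $0.79
Total tax = $0.69 + $3.63 + $66.31 + $0.65 + $16.17 + $3.96 + $0.79 = $92.20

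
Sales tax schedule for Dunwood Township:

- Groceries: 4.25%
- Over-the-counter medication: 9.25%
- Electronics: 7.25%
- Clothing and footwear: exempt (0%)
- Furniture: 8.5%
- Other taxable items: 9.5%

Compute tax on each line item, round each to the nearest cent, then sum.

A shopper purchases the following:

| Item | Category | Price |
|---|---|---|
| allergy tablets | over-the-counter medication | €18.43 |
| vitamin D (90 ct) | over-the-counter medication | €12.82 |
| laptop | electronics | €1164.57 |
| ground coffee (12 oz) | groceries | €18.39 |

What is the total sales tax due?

€88.10

Allergy tablets €18.43: over-the-counter medication → 9.25% → €1.70
Vitamin D (90 ct) €12.82: over-the-counter medication → 9.25% → €1.19
Laptop €1164.57: electronics → 7.25% → €84.43
Ground coffee (12 oz) €18.39: groceries → 4.25% → €0.78
Total tax = €1.70 + €1.19 + €84.43 + €0.78 = €88.10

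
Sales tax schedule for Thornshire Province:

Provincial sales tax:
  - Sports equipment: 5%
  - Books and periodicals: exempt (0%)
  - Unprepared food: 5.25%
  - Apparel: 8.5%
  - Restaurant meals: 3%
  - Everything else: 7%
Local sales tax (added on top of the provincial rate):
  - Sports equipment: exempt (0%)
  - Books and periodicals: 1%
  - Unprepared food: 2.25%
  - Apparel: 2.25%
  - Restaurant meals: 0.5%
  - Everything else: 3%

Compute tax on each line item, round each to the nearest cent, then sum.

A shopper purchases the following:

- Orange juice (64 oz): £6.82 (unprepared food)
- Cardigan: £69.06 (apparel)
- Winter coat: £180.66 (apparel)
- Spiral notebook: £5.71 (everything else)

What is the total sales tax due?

Orange juice (64 oz) £6.82: unprepared food → 5.25% + 2.25% local = 7.5% → £0.51
Cardigan £69.06: apparel → 8.5% + 2.25% local = 10.75% → £7.42
Winter coat £180.66: apparel → 8.5% + 2.25% local = 10.75% → £19.42
Spiral notebook £5.71: everything else → 7% + 3% local = 10% → £0.57
Total tax = £0.51 + £7.42 + £19.42 + £0.57 = £27.92

£27.92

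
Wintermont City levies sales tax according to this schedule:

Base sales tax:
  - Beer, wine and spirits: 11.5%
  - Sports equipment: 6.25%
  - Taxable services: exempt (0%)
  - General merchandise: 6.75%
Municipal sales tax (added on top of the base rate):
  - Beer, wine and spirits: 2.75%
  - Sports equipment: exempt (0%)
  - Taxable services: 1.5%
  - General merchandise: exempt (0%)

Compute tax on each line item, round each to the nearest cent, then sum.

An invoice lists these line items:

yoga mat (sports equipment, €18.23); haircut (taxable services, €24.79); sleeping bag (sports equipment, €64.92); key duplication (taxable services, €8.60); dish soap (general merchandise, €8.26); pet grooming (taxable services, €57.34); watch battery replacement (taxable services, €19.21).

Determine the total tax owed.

€7.41

Yoga mat €18.23: sports equipment → 6.25% + 0% municipal = 6.25% → €1.14
Haircut €24.79: taxable services → 0% + 1.5% municipal = 1.5% → €0.37
Sleeping bag €64.92: sports equipment → 6.25% + 0% municipal = 6.25% → €4.06
Key duplication €8.60: taxable services → 0% + 1.5% municipal = 1.5% → €0.13
Dish soap €8.26: general merchandise → 6.75% + 0% municipal = 6.75% → €0.56
Pet grooming €57.34: taxable services → 0% + 1.5% municipal = 1.5% → €0.86
Watch battery replacement €19.21: taxable services → 0% + 1.5% municipal = 1.5% → €0.29
Total tax = €1.14 + €0.37 + €4.06 + €0.13 + €0.56 + €0.86 + €0.29 = €7.41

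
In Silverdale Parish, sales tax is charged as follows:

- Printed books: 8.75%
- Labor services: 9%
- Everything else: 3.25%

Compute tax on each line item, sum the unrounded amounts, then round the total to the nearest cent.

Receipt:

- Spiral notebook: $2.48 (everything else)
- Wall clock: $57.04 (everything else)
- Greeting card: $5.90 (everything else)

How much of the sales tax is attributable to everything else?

$2.13

Spiral notebook $2.48: everything else → 3.25% → $0.0806
Wall clock $57.04: everything else → 3.25% → $1.8538
Greeting card $5.90: everything else → 3.25% → $0.19175
Tax on everything else: unrounded sum = $2.12615 → $2.13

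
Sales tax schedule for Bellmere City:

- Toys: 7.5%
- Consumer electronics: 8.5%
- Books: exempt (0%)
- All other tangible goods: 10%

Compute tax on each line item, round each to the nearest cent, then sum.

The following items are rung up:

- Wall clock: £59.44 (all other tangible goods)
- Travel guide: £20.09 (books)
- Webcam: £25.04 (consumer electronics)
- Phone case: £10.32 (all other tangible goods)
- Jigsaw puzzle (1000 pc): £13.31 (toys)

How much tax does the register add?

Wall clock £59.44: all other tangible goods → 10% → £5.94
Travel guide £20.09: books → 0% → £0.00
Webcam £25.04: consumer electronics → 8.5% → £2.13
Phone case £10.32: all other tangible goods → 10% → £1.03
Jigsaw puzzle (1000 pc) £13.31: toys → 7.5% → £1.00
Total tax = £5.94 + £2.13 + £1.03 + £1.00 = £10.10

£10.10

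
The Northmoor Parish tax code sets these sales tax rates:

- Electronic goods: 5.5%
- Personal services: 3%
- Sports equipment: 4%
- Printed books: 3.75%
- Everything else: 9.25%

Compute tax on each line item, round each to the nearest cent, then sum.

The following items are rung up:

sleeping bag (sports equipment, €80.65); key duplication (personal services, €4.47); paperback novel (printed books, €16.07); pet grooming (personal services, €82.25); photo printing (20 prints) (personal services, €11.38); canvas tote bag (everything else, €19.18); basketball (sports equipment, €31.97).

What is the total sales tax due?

Sleeping bag €80.65: sports equipment → 4% → €3.23
Key duplication €4.47: personal services → 3% → €0.13
Paperback novel €16.07: printed books → 3.75% → €0.60
Pet grooming €82.25: personal services → 3% → €2.47
Photo printing (20 prints) €11.38: personal services → 3% → €0.34
Canvas tote bag €19.18: everything else → 9.25% → €1.77
Basketball €31.97: sports equipment → 4% → €1.28
Total tax = €3.23 + €0.13 + €0.60 + €2.47 + €0.34 + €1.77 + €1.28 = €9.82

€9.82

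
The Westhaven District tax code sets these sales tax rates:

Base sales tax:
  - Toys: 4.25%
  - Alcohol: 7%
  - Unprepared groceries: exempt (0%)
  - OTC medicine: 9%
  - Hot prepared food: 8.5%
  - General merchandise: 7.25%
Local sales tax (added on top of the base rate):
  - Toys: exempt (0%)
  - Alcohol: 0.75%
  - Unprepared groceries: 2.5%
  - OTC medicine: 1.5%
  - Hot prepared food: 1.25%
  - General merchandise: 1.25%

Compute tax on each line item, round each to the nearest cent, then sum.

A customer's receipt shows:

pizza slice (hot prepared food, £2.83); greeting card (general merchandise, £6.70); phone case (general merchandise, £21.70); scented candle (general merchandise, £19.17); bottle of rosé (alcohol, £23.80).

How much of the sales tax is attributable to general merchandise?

Greeting card £6.70: general merchandise → 7.25% + 1.25% local = 8.5% → £0.57
Phone case £21.70: general merchandise → 7.25% + 1.25% local = 8.5% → £1.84
Scented candle £19.17: general merchandise → 7.25% + 1.25% local = 8.5% → £1.63
Tax on general merchandise = £0.57 + £1.84 + £1.63 = £4.04

£4.04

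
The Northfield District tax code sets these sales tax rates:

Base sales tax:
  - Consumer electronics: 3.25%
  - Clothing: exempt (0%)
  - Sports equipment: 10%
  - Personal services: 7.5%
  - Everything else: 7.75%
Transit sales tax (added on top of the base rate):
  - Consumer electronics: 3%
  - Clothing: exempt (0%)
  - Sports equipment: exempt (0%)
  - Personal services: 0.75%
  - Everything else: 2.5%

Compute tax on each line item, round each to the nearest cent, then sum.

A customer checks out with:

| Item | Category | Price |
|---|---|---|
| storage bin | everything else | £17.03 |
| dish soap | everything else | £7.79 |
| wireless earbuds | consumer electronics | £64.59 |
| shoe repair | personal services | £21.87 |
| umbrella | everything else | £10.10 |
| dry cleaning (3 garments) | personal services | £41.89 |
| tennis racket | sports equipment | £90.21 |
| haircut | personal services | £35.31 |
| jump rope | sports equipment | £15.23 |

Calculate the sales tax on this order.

£26.34

Storage bin £17.03: everything else → 7.75% + 2.5% transit = 10.25% → £1.75
Dish soap £7.79: everything else → 7.75% + 2.5% transit = 10.25% → £0.80
Wireless earbuds £64.59: consumer electronics → 3.25% + 3% transit = 6.25% → £4.04
Shoe repair £21.87: personal services → 7.5% + 0.75% transit = 8.25% → £1.80
Umbrella £10.10: everything else → 7.75% + 2.5% transit = 10.25% → £1.04
Dry cleaning (3 garments) £41.89: personal services → 7.5% + 0.75% transit = 8.25% → £3.46
Tennis racket £90.21: sports equipment → 10% + 0% transit = 10% → £9.02
Haircut £35.31: personal services → 7.5% + 0.75% transit = 8.25% → £2.91
Jump rope £15.23: sports equipment → 10% + 0% transit = 10% → £1.52
Total tax = £1.75 + £0.80 + £4.04 + £1.80 + £1.04 + £3.46 + £9.02 + £2.91 + £1.52 = £26.34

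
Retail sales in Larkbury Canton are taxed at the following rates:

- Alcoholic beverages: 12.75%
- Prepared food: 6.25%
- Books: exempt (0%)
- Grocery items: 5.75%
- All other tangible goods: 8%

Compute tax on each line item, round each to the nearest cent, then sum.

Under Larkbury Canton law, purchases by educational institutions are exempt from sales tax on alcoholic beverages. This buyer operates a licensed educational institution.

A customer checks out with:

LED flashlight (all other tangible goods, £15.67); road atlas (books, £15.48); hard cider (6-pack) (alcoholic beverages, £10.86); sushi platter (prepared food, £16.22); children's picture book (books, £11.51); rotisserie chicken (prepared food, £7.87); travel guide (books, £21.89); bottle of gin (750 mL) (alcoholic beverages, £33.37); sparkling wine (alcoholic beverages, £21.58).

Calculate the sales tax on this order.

LED flashlight £15.67: all other tangible goods → 8% → £1.25
Road atlas £15.48: books → 0% → £0.00
Hard cider (6-pack) £10.86: alcoholic beverages, buyer-exempt → 0% → £0.00
Sushi platter £16.22: prepared food → 6.25% → £1.01
Children's picture book £11.51: books → 0% → £0.00
Rotisserie chicken £7.87: prepared food → 6.25% → £0.49
Travel guide £21.89: books → 0% → £0.00
Bottle of gin (750 mL) £33.37: alcoholic beverages, buyer-exempt → 0% → £0.00
Sparkling wine £21.58: alcoholic beverages, buyer-exempt → 0% → £0.00
Total tax = £1.25 + £1.01 + £0.49 = £2.75

£2.75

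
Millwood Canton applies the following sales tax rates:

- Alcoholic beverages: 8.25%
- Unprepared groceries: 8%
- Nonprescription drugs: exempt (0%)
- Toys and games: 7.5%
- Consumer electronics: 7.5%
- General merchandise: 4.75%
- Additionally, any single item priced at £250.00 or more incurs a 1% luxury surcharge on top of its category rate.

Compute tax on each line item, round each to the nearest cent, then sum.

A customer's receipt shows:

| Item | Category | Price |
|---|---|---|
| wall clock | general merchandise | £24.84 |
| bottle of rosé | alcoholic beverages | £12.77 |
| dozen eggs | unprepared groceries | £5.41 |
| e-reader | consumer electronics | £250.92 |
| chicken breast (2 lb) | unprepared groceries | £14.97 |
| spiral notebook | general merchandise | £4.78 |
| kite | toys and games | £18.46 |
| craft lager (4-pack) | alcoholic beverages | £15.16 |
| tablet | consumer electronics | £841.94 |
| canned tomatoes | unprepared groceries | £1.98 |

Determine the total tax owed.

£99.77

Wall clock £24.84: general merchandise → 4.75% → £1.18
Bottle of rosé £12.77: alcoholic beverages → 8.25% → £1.05
Dozen eggs £5.41: unprepared groceries → 8% → £0.43
E-reader £250.92: consumer electronics → 7.5% + 1% surcharge = 8.5% → £21.33
Chicken breast (2 lb) £14.97: unprepared groceries → 8% → £1.20
Spiral notebook £4.78: general merchandise → 4.75% → £0.23
Kite £18.46: toys and games → 7.5% → £1.38
Craft lager (4-pack) £15.16: alcoholic beverages → 8.25% → £1.25
Tablet £841.94: consumer electronics → 7.5% + 1% surcharge = 8.5% → £71.56
Canned tomatoes £1.98: unprepared groceries → 8% → £0.16
Total tax = £1.18 + £1.05 + £0.43 + £21.33 + £1.20 + £0.23 + £1.38 + £1.25 + £71.56 + £0.16 = £99.77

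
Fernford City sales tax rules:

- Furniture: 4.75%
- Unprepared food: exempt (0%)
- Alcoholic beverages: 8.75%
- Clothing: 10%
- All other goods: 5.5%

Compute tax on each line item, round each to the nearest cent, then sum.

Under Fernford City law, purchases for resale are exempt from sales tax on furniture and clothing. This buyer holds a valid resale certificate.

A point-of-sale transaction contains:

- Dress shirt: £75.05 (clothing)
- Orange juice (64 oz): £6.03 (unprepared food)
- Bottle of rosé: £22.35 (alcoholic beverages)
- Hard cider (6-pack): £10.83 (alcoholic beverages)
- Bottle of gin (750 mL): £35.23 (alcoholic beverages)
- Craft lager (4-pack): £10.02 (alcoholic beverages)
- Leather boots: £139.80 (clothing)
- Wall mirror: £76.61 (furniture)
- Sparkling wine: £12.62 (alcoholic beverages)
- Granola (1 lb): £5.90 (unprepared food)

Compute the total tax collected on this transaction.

£7.97

Dress shirt £75.05: clothing, buyer-exempt → 0% → £0.00
Orange juice (64 oz) £6.03: unprepared food → 0% → £0.00
Bottle of rosé £22.35: alcoholic beverages → 8.75% → £1.96
Hard cider (6-pack) £10.83: alcoholic beverages → 8.75% → £0.95
Bottle of gin (750 mL) £35.23: alcoholic beverages → 8.75% → £3.08
Craft lager (4-pack) £10.02: alcoholic beverages → 8.75% → £0.88
Leather boots £139.80: clothing, buyer-exempt → 0% → £0.00
Wall mirror £76.61: furniture, buyer-exempt → 0% → £0.00
Sparkling wine £12.62: alcoholic beverages → 8.75% → £1.10
Granola (1 lb) £5.90: unprepared food → 0% → £0.00
Total tax = £1.96 + £0.95 + £3.08 + £0.88 + £1.10 = £7.97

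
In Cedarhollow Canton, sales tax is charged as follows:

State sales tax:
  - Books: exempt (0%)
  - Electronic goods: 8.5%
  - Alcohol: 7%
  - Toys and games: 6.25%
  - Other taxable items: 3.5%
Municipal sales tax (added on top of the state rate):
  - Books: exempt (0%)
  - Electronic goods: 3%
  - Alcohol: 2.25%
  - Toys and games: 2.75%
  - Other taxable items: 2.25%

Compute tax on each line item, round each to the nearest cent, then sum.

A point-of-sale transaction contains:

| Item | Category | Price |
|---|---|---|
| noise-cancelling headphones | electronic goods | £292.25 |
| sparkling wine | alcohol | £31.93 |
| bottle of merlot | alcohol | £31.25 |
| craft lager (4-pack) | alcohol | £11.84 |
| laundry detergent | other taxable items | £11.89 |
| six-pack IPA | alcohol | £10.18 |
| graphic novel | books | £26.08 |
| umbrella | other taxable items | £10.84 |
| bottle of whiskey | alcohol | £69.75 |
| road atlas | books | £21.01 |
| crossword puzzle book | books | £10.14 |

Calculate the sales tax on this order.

£49.24

Noise-cancelling headphones £292.25: electronic goods → 8.5% + 3% municipal = 11.5% → £33.61
Sparkling wine £31.93: alcohol → 7% + 2.25% municipal = 9.25% → £2.95
Bottle of merlot £31.25: alcohol → 7% + 2.25% municipal = 9.25% → £2.89
Craft lager (4-pack) £11.84: alcohol → 7% + 2.25% municipal = 9.25% → £1.10
Laundry detergent £11.89: other taxable items → 3.5% + 2.25% municipal = 5.75% → £0.68
Six-pack IPA £10.18: alcohol → 7% + 2.25% municipal = 9.25% → £0.94
Graphic novel £26.08: books → 0% + 0% municipal = 0% → £0.00
Umbrella £10.84: other taxable items → 3.5% + 2.25% municipal = 5.75% → £0.62
Bottle of whiskey £69.75: alcohol → 7% + 2.25% municipal = 9.25% → £6.45
Road atlas £21.01: books → 0% + 0% municipal = 0% → £0.00
Crossword puzzle book £10.14: books → 0% + 0% municipal = 0% → £0.00
Total tax = £33.61 + £2.95 + £2.89 + £1.10 + £0.68 + £0.94 + £0.62 + £6.45 = £49.24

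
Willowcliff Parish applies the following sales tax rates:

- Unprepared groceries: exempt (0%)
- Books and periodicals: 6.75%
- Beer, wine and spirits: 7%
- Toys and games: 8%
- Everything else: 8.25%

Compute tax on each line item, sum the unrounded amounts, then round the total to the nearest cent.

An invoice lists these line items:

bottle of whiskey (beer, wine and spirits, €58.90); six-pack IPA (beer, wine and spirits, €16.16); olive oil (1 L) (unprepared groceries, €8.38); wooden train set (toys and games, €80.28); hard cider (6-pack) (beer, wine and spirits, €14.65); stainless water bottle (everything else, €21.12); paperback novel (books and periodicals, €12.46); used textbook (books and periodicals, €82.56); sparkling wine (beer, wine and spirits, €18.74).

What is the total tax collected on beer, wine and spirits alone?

€7.59

Bottle of whiskey €58.90: beer, wine and spirits → 7% → €4.123
Six-pack IPA €16.16: beer, wine and spirits → 7% → €1.1312
Hard cider (6-pack) €14.65: beer, wine and spirits → 7% → €1.0255
Sparkling wine €18.74: beer, wine and spirits → 7% → €1.3118
Tax on beer, wine and spirits: unrounded sum = €7.5915 → €7.59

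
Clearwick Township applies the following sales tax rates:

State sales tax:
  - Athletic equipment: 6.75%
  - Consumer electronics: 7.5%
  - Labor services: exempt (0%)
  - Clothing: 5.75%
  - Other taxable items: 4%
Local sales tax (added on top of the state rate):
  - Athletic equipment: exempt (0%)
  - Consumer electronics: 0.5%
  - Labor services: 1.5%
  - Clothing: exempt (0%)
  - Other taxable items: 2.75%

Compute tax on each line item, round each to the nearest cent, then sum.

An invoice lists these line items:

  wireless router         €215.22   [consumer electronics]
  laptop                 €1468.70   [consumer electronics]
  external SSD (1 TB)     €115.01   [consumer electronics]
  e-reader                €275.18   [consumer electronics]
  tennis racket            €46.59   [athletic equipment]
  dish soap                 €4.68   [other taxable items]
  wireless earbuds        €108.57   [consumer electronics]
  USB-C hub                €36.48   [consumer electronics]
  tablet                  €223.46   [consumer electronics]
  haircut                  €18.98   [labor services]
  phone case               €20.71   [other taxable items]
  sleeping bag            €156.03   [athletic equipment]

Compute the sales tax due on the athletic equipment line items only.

€13.67

Tennis racket €46.59: athletic equipment → 6.75% + 0% local = 6.75% → €3.14
Sleeping bag €156.03: athletic equipment → 6.75% + 0% local = 6.75% → €10.53
Tax on athletic equipment = €3.14 + €10.53 = €13.67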